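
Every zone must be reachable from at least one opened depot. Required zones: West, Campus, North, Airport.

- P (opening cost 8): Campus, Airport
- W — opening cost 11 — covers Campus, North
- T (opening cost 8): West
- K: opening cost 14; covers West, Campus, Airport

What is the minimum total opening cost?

25

The greedy cost-per-new-zone heuristic would pick P, T, and W for 27, but a cheaper cover exists.
Choose W and K: together they cover West, Campus, North, Airport — every zone.
Total opening cost: 11 + 14 = 25.
No cover costs less than 25.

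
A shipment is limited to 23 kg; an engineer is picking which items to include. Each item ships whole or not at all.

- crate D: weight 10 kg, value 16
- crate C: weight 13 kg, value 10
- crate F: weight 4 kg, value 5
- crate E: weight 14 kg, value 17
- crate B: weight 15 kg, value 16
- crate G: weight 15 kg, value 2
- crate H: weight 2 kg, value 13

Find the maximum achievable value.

35

Take crate F, crate E, and crate H: weight 4 + 14 + 2 = 20 ≤ 23, value 5 + 17 + 13 = 35.
No other feasible combination does better.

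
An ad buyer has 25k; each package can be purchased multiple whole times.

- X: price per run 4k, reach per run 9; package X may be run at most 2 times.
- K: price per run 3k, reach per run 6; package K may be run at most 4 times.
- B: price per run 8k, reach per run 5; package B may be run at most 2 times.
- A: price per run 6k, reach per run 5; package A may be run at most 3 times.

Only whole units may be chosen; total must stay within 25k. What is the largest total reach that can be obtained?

42

Take 2×X and 4×K: price 20 ≤ 25, reach 2·9 + 4·6 = 42.
X has the best ratio (9/4) and is taken to its limit of 2; remaining capacity is filled optimally with the others.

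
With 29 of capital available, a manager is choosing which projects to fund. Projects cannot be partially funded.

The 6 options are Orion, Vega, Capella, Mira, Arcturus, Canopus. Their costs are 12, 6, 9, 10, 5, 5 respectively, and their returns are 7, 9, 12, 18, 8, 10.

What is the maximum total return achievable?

Capella + Mira + Arcturus + Canopus: cost 9 + 10 + 5 + 5 = 29 ≤ 29, return 12 + 18 + 8 + 10 = 48.
Vega + Mira + Arcturus + Canopus: cost 6 + 10 + 5 + 5 = 26 ≤ 29, return 9 + 18 + 8 + 10 = 45.
Best is Capella, Mira, Arcturus, and Canopus with total return 48.

48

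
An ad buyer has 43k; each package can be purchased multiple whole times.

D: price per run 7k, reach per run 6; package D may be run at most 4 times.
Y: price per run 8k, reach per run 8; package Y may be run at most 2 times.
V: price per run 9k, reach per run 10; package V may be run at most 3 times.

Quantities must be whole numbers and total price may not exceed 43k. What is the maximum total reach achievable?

2×Y and 3×V: price 43 ≤ 43, reach 2·8 + 3·10 = 46.
1×D, 1×Y, and 3×V: price 42 ≤ 43, reach 1·6 + 1·8 + 3·10 = 44.
Best is 46.

46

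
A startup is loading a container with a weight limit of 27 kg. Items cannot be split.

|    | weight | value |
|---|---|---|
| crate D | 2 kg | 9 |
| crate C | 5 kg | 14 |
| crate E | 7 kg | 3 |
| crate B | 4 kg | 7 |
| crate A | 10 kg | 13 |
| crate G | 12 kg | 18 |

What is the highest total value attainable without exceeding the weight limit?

48

This is a 0-1 knapsack instance.
Take crate D, crate C, crate B, and crate G: weight 2 + 5 + 4 + 12 = 23 ≤ 27, value 9 + 14 + 7 + 18 = 48.
No other feasible combination does better.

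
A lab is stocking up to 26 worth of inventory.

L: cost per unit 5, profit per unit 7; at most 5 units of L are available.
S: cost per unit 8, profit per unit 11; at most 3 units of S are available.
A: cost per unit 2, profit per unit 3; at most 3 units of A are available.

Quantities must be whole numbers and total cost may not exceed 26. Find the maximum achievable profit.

37

Take 4×L and 3×A: cost 26 ≤ 26, profit 4·7 + 3·3 = 37.
A has the best ratio (3/2) and is taken to its limit of 3; remaining capacity is filled optimally with the others.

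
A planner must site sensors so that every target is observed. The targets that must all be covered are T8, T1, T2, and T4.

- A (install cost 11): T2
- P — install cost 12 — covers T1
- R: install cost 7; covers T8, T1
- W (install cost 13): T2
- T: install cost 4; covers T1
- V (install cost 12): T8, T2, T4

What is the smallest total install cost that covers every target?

The greedy cost-per-new-target heuristic would pick R and V for 19, but a cheaper cover exists.
Choose T and V: together they cover T8, T1, T2, T4 — every target.
Total install cost: 4 + 12 = 16.
No cover costs less than 16.

16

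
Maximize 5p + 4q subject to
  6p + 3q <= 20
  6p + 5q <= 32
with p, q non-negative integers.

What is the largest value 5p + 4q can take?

Relaxing integrality, the LP optimum is 25.67 at (p,q) = (0.333, 6), which is not an integer point.
(p,q)=(0,6): 6·0+3·6=18≤20, 6·0+5·6=30≤32, objective 24.
(p,q)=(0,5): 6·0+3·5=15≤20, 6·0+5·5=25≤32, objective 20.
Maximum is 24 at (p,q)=(0,6).

24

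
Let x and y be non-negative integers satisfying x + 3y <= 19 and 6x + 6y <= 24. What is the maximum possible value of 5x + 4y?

20

(x,y)=(4,0): 1·4+3·0=4≤19, 6·4+6·0=24≤24, objective 20.
(x,y)=(3,1): 1·3+3·1=6≤19, 6·3+6·1=24≤24, objective 19.
(x,y)=(3,0): 1·3+3·0=3≤19, 6·3+6·0=18≤24, objective 15.
No feasible integer point exceeds 20.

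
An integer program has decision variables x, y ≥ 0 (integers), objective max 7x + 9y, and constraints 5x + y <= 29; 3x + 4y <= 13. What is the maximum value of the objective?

30

(x,y)=(3,1): 5·3+1·1=16≤29, 3·3+4·1=13≤13, objective 30.
(x,y)=(4,0): 5·4+1·0=20≤29, 3·4+4·0=12≤13, objective 28.
(x,y)=(2,1): 5·2+1·1=11≤29, 3·2+4·1=10≤13, objective 23.
No feasible integer point exceeds 30.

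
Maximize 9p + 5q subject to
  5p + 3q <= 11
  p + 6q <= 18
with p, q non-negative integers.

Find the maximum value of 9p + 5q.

Relaxing integrality, the LP optimum is 19.80 at (p,q) = (2.2, 0), which is not an integer point.
(p,q)=(1,2): 5·1+3·2=11≤11, 1·1+6·2=13≤18, objective 19.
(p,q)=(2,0): 5·2+3·0=10≤11, 1·2+6·0=2≤18, objective 18.
(p,q)=(0,3): 5·0+3·3=9≤11, 1·0+6·3=18≤18, objective 15.
(p,q)=(1,1): 5·1+3·1=8≤11, 1·1+6·1=7≤18, objective 14.
No feasible integer point exceeds 19.

19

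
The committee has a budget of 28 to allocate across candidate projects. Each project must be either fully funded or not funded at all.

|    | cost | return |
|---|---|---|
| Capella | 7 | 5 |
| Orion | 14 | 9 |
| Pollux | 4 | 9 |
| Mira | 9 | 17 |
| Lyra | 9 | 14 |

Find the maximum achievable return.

Take Pollux, Mira, and Lyra: cost 4 + 9 + 9 = 22 ≤ 28, return 9 + 17 + 14 = 40.
No other feasible combination does better.

40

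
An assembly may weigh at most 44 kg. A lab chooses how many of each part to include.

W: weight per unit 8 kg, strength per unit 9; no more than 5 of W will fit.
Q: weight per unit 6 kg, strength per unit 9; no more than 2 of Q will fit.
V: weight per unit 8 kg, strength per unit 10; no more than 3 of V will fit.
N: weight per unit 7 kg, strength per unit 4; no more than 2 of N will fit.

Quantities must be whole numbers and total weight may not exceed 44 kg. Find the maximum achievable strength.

57

This is a bounded integer knapsack.
1×W, 2×Q, and 3×V: weight 44 ≤ 44, strength 1·9 + 2·9 + 3·10 = 57.
2×W, 2×Q, and 2×V: weight 44 ≤ 44, strength 2·9 + 2·9 + 2·10 = 56.
Best is 57.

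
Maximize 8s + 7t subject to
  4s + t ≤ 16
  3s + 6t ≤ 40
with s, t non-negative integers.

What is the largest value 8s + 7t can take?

(s,t)=(3,4): 4·3+1·4=16≤16, 3·3+6·4=33≤40, objective 52.
(s,t)=(2,5): 4·2+1·5=13≤16, 3·2+6·5=36≤40, objective 51.
No feasible integer point exceeds 52.

52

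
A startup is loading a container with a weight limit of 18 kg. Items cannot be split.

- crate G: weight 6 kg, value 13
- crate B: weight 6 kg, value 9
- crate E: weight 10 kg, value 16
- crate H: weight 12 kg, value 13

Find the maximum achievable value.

29

This is an integer program with binary decision variables.
crate B + crate E: weight 6 + 10 = 16 ≤ 18, value 9 + 16 = 25.
crate G + crate H: weight 6 + 12 = 18 ≤ 18, value 13 + 13 = 26.
crate G + crate E: weight 6 + 10 = 16 ≤ 18, value 13 + 16 = 29.
Best is crate G and crate E with total value 29.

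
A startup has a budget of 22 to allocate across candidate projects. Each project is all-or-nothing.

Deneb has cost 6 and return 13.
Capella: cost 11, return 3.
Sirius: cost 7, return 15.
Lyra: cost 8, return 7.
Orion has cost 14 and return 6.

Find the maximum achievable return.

35

Take Deneb, Sirius, and Lyra: cost 6 + 7 + 8 = 21 ≤ 22, return 13 + 15 + 7 = 35.
No other feasible combination does better.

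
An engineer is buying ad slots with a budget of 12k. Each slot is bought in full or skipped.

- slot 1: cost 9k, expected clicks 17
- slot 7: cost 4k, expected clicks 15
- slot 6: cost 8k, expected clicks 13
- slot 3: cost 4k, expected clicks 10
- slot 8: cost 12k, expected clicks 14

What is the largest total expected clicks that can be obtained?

28

slot 7 + slot 3: cost 4 + 4 = 8 ≤ 12, expected clicks 15 + 10 = 25.
slot 7 + slot 6: cost 4 + 8 = 12 ≤ 12, expected clicks 15 + 13 = 28.
Best is slot 7 and slot 6 with total expected clicks 28.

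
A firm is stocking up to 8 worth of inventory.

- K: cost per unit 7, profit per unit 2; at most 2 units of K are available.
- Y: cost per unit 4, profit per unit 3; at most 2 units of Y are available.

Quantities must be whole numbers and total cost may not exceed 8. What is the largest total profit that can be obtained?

2×Y: cost 8 ≤ 8, profit 2·3 = 6.
1×Y: cost 4 ≤ 8, profit 1·3 = 3.
Best is 6.

6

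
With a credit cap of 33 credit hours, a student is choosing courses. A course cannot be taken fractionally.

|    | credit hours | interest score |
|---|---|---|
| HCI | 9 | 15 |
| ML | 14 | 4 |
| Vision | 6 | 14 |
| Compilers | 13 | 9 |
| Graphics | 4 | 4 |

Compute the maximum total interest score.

Allowing fractional choices, the relaxed optimum would be about 42.3, but courses are indivisible.
HCI + Vision + Compilers + Graphics: credit hours 9 + 6 + 13 + 4 = 32 ≤ 33, interest score 15 + 14 + 9 + 4 = 42.
HCI + Vision + Compilers: credit hours 9 + 6 + 13 = 28 ≤ 33, interest score 15 + 14 + 9 = 38.
HCI + ML + Vision + Graphics: credit hours 9 + 14 + 6 + 4 = 33 ≤ 33, interest score 15 + 4 + 14 + 4 = 37.
Best is HCI, Vision, Compilers, and Graphics with total interest score 42.

42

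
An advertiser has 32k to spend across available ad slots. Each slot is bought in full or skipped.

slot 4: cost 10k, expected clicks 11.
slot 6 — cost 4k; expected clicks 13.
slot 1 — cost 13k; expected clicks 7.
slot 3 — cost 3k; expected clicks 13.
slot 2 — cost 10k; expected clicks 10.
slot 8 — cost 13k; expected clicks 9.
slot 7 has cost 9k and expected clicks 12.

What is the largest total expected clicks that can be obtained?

Allowing fractional choices, the relaxed optimum would be about 55.0, but ad slots are indivisible.
slot 4 + slot 6 + slot 3 + slot 7: cost 10 + 4 + 3 + 9 = 26 ≤ 32, expected clicks 11 + 13 + 13 + 12 = 49.
slot 6 + slot 3 + slot 2 + slot 7: cost 4 + 3 + 10 + 9 = 26 ≤ 32, expected clicks 13 + 13 + 10 + 12 = 48.
Best is slot 4, slot 6, slot 3, and slot 7 with total expected clicks 49.

49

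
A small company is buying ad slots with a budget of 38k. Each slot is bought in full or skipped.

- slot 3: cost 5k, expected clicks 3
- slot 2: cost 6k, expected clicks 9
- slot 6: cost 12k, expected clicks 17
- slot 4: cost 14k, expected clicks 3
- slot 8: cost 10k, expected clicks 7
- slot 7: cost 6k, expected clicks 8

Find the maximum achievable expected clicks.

Allowing fractional choices, the relaxed optimum would be about 43.4, but ad slots are indivisible.
slot 2 + slot 6 + slot 4 + slot 7: cost 6 + 12 + 14 + 6 = 38 ≤ 38, expected clicks 9 + 17 + 3 + 8 = 37.
slot 3 + slot 2 + slot 6 + slot 7: cost 5 + 6 + 12 + 6 = 29 ≤ 38, expected clicks 3 + 9 + 17 + 8 = 37.
slot 2 + slot 6 + slot 8 + slot 7: cost 6 + 12 + 10 + 6 = 34 ≤ 38, expected clicks 9 + 17 + 7 + 8 = 41.
Best is slot 2, slot 6, slot 8, and slot 7 with total expected clicks 41.

41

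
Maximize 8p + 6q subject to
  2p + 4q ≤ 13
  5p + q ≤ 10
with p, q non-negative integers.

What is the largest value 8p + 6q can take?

(p,q)=(1,2): 2·1+4·2=10≤13, 5·1+1·2=7≤10, objective 20.
(p,q)=(0,3): 2·0+4·3=12≤13, 5·0+1·3=3≤10, objective 18.
(p,q)=(1,1): 2·1+4·1=6≤13, 5·1+1·1=6≤10, objective 14.
(p,q)=(0,2): 2·0+4·2=8≤13, 5·0+1·2=2≤10, objective 12.
No feasible integer point exceeds 20.

20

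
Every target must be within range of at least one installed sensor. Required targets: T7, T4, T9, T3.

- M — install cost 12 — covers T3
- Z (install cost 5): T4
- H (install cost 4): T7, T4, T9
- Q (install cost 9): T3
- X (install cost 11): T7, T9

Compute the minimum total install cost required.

13

Choose H and Q: together they cover T7, T4, T9, T3 — every target.
Total install cost: 4 + 9 = 13.
No cover costs less than 13.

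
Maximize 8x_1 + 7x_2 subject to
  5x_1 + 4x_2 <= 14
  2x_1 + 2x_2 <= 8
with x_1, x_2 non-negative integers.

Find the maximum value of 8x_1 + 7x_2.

The continuous relaxation peaks at (0, 3.5) with value 24.50; rounding to a feasible lattice point costs some objective.
(x_1,x_2)=(2,1) is feasible, giving 23.
(x_1,x_2)=(1,2) is feasible, giving 22.
No feasible integer point exceeds 23.

23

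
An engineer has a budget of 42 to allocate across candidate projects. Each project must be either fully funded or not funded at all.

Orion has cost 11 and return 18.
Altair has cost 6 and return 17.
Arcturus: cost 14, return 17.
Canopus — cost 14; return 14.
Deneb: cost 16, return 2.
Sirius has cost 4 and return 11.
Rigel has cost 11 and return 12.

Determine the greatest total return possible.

Take Orion, Altair, Arcturus, and Rigel: cost 11 + 6 + 14 + 11 = 42 ≤ 42, return 18 + 17 + 17 + 12 = 64.
No other feasible combination does better.

64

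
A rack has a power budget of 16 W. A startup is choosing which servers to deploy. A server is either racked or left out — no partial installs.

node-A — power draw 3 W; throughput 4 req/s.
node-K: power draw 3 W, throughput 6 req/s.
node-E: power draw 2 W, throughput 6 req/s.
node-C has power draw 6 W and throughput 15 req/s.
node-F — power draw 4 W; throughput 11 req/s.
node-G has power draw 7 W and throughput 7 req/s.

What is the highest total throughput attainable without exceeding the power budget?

Allowing fractional choices, the relaxed optimum would be about 39.3, but servers are indivisible.
node-K + node-E + node-C + node-F: power draw 3 + 2 + 6 + 4 = 15 ≤ 16, throughput 6 + 6 + 15 + 11 = 38.
node-A + node-K + node-C + node-F: power draw 3 + 3 + 6 + 4 = 16 ≤ 16, throughput 4 + 6 + 15 + 11 = 36.
node-A + node-E + node-C + node-F: power draw 3 + 2 + 6 + 4 = 15 ≤ 16, throughput 4 + 6 + 15 + 11 = 36.
Best is node-K, node-E, node-C, and node-F with total throughput 38.

38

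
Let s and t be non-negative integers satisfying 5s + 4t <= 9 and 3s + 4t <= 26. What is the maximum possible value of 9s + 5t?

(s,t)=(1,1) is feasible, giving 14.
(s,t)=(0,2) is feasible, giving 10.
(s,t)=(1,0) is feasible, giving 9.
No feasible integer point exceeds 14.

14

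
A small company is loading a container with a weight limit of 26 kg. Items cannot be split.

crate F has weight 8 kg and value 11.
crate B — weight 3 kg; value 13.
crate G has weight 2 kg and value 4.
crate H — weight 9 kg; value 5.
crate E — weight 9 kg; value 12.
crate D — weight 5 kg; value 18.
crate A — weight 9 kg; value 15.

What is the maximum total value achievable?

58

crate F + crate B + crate E + crate D: weight 8 + 3 + 9 + 5 = 25 ≤ 26, value 11 + 13 + 12 + 18 = 54.
crate B + crate E + crate D + crate A: weight 3 + 9 + 5 + 9 = 26 ≤ 26, value 13 + 12 + 18 + 15 = 58.
crate F + crate B + crate D + crate A: weight 8 + 3 + 5 + 9 = 25 ≤ 26, value 11 + 13 + 18 + 15 = 57.
Best is crate B, crate E, crate D, and crate A with total value 58.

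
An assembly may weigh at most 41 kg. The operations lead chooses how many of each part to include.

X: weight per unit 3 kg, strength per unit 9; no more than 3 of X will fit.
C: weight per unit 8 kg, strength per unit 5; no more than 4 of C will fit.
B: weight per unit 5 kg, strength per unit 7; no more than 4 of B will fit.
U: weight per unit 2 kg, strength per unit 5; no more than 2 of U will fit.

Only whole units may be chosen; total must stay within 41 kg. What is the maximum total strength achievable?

X has the best ratio (9/3); taking only X gives at most 3×9 = 27 (stopped by the supply cap of 3).
Mixing does better — 3×X, 1×C, 4×B, and 2×U: weight 41 ≤ 41, strength 3·9 + 1·5 + 4·7 + 2·5 = 70.

70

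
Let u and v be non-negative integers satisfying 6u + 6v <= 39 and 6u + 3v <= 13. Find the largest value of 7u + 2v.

Relaxing integrality, the LP optimum is 15.17 at (u,v) = (2.17, 0), which is not an integer point.
(u,v)=(2,0) is feasible, giving 14.
(u,v)=(1,1) is feasible, giving 9.
The best lattice point is (2,0), giving 14.

14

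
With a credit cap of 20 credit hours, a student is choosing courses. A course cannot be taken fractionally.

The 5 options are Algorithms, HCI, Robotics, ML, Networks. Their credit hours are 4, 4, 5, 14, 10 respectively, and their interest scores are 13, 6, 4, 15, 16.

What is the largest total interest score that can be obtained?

35

This is an integer program with binary decision variables.
Allowing fractional choices, the relaxed optimum would be about 37.1, but courses are indivisible.
Algorithms + HCI + Networks: credit hours 4 + 4 + 10 = 18 ≤ 20, interest score 13 + 6 + 16 = 35.
Algorithms + Robotics + Networks: credit hours 4 + 5 + 10 = 19 ≤ 20, interest score 13 + 4 + 16 = 33.
Best is Algorithms, HCI, and Networks with total interest score 35.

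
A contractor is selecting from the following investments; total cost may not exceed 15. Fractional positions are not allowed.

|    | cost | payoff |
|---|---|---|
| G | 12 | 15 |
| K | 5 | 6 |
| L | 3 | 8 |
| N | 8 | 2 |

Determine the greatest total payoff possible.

Take G and L: cost 12 + 3 = 15 ≤ 15, payoff 15 + 8 = 23.
No other feasible combination does better.

23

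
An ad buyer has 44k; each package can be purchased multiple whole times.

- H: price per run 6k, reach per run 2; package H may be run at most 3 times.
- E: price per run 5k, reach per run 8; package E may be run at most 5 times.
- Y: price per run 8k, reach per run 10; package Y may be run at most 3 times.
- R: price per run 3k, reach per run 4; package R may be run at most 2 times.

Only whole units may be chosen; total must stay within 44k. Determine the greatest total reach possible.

E has the best ratio (8/5); taking only E gives at most 5×8 = 40 (stopped by the supply cap of 5).
Mixing does better — 5×E, 2×Y, and 1×R: price 44 ≤ 44, reach 5·8 + 2·10 + 1·4 = 64.

64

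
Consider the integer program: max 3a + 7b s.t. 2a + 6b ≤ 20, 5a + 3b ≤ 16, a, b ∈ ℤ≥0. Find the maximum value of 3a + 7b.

24

Relaxing integrality, the LP optimum is 24.33 at (a,b) = (1.5, 2.83), which is not an integer point.
(a,b)=(1,3): 2·1+6·3=20≤20, 5·1+3·3=14≤16, objective 24.
(a,b)=(0,3): 2·0+6·3=18≤20, 5·0+3·3=9≤16, objective 21.
(a,b)=(2,2): 2·2+6·2=16≤20, 5·2+3·2=16≤16, objective 20.
Maximum is 24 at (a,b)=(1,3).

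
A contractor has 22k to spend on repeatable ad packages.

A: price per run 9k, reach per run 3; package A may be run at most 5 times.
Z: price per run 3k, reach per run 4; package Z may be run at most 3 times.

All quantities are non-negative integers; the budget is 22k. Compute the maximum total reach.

15

This is a bounded integer knapsack.
Z has the best ratio (4/3); taking only Z gives at most 3×4 = 12 (stopped by the supply cap of 3).
Mixing does better — 1×A and 3×Z: price 18 ≤ 22, reach 1·3 + 3·4 = 15.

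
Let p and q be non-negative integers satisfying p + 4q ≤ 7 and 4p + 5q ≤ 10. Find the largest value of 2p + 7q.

(p,q)=(1,1) is feasible, giving 9.
(p,q)=(0,1) is feasible, giving 7.
(p,q)=(2,0) is feasible, giving 4.
(p,q)=(1,0) is feasible, giving 2.
The best lattice point is (1,1), giving 9.

9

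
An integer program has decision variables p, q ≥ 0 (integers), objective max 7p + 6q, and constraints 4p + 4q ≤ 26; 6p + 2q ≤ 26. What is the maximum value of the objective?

Relaxing integrality, the LP optimum is 42.25 at (p,q) = (3.25, 3.25), which is not an integer point.
(p,q)=(3,3): 4·3+4·3=24≤26, 6·3+2·3=24≤26, objective 39.
(p,q)=(2,4): 4·2+4·4=24≤26, 6·2+2·4=20≤26, objective 38.
(p,q)=(3,2): 4·3+4·2=20≤26, 6·3+2·2=22≤26, objective 33.
The best lattice point is (3,3), giving 39.

39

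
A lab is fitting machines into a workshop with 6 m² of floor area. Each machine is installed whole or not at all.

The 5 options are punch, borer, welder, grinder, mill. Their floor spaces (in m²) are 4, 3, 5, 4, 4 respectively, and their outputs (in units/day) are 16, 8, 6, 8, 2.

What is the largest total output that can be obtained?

Allowing fractional choices, the relaxed optimum would be about 21.3, but machines are indivisible.
borer: floor space 3 ≤ 6, output 8.
punch: floor space 4 ≤ 6, output 16.
Best is punch with total output 16.

16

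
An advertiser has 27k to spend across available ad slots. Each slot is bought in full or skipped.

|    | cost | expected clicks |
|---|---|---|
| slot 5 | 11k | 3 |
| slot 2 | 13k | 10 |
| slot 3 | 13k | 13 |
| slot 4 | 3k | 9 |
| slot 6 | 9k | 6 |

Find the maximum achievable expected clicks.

28

slot 5 + slot 3 + slot 4: cost 11 + 13 + 3 = 27 ≤ 27, expected clicks 3 + 13 + 9 = 25.
slot 2 + slot 4 + slot 6: cost 13 + 3 + 9 = 25 ≤ 27, expected clicks 10 + 9 + 6 = 25.
slot 3 + slot 4 + slot 6: cost 13 + 3 + 9 = 25 ≤ 27, expected clicks 13 + 9 + 6 = 28.
Best is slot 3, slot 4, and slot 6 with total expected clicks 28.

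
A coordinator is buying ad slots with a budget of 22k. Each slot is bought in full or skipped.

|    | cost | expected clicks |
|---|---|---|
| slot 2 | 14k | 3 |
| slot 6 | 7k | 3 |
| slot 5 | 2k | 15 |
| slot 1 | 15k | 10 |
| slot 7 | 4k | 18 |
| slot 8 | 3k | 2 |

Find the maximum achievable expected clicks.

43

Allowing fractional choices, the relaxed optimum would be about 43.7, but ad slots are indivisible.
slot 5 + slot 1 + slot 7: cost 2 + 15 + 4 = 21 ≤ 22, expected clicks 15 + 10 + 18 = 43.
slot 6 + slot 5 + slot 7 + slot 8: cost 7 + 2 + 4 + 3 = 16 ≤ 22, expected clicks 3 + 15 + 18 + 2 = 38.
slot 6 + slot 5 + slot 7: cost 7 + 2 + 4 = 13 ≤ 22, expected clicks 3 + 15 + 18 = 36.
Best is slot 5, slot 1, and slot 7 with total expected clicks 43.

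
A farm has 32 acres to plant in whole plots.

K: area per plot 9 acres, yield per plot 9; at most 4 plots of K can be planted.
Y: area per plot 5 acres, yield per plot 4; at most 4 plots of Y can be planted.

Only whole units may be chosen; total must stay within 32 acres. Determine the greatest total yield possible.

This is a bounded integer knapsack.
K has the best ratio (9/9); taking only K gives at most 3×9 = 27 (stopped by the area limit).
Mixing does better — 3×K and 1×Y: area 32 ≤ 32, yield 3·9 + 1·4 = 31.

31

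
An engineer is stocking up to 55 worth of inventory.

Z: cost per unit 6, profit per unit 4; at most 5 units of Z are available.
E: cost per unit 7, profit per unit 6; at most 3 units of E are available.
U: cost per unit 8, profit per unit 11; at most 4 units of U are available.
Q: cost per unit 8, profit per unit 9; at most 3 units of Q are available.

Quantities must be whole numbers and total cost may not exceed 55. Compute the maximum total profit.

This is a bounded integer knapsack.
1×E, 3×U, and 3×Q: cost 55 ≤ 55, profit 1·6 + 3·11 + 3·9 = 66.
1×E, 4×U, and 2×Q: cost 55 ≤ 55, profit 1·6 + 4·11 + 2·9 = 68.
Best is 68.

68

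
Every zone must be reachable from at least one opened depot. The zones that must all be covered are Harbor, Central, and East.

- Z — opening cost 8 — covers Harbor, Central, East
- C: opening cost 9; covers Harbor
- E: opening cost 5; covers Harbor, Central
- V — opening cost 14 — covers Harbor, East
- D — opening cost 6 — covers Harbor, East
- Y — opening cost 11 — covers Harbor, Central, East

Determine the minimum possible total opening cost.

Z alone covers Harbor, Central, East — every zone.
Total opening cost: 8.

8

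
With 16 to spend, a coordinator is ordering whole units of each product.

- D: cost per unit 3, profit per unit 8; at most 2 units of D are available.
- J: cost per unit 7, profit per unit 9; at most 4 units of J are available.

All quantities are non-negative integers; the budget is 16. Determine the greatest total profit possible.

2×D and 1×J: cost 13 ≤ 16, profit 2·8 + 1·9 = 25.
2×J: cost 14 ≤ 16, profit 2·9 = 18.
Best is 25.

25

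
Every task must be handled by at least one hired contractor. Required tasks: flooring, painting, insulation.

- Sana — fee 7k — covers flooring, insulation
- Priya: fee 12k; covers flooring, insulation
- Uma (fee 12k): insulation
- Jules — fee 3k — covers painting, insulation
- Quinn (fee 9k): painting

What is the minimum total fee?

10

This is a weighted set-cover instance.
Choose Sana and Jules: together they cover flooring, painting, insulation — every task.
Total fee: 7 + 3 = 10.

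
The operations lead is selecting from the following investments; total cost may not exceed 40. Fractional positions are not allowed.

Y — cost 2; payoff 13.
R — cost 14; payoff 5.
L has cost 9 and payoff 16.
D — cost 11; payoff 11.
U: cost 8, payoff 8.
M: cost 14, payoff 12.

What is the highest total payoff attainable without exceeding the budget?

52

This is a 0-1 knapsack instance.
Y + L + U + M: cost 2 + 9 + 8 + 14 = 33 ≤ 40, payoff 13 + 16 + 8 + 12 = 49.
Y + L + D + M: cost 2 + 9 + 11 + 14 = 36 ≤ 40, payoff 13 + 16 + 11 + 12 = 52.
Best is Y, L, D, and M with total payoff 52.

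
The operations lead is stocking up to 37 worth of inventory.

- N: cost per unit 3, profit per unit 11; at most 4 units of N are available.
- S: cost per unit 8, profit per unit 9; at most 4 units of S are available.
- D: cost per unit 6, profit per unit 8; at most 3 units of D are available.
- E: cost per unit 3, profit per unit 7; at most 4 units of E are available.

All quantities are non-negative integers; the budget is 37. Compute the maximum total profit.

88

N has the best ratio (11/3); taking only N gives at most 4×11 = 44 (stopped by the supply cap of 4).
Mixing does better — 4×N, 2×D, and 4×E: cost 36 ≤ 37, profit 4·11 + 2·8 + 4·7 = 88.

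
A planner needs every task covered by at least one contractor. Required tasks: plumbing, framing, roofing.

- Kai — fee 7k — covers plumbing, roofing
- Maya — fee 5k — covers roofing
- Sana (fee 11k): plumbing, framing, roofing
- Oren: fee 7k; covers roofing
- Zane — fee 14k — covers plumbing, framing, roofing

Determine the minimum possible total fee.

The greedy cost-per-new-task heuristic would pick Kai and Sana for 18, but a cheaper cover exists.
Sana alone covers plumbing, framing, roofing — every task.
Total fee: 11.
No cover costs less than 11.

11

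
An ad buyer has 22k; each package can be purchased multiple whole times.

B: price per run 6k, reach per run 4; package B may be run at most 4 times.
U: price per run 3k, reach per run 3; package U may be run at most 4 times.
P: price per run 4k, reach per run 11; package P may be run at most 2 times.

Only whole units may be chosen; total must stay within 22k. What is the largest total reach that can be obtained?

34

This is a bounded integer knapsack.
4×U and 2×P: price 20 ≤ 22, reach 4·3 + 2·11 = 34.
1×B, 2×U, and 2×P: price 20 ≤ 22, reach 1·4 + 2·3 + 2·11 = 32.
Best is 34.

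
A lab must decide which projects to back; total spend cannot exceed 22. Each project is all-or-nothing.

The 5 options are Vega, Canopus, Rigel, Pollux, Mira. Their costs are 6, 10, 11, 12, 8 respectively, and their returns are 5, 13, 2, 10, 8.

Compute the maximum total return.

23

Treat it as a binary knapsack problem.
Vega + Canopus: cost 6 + 10 = 16 ≤ 22, return 5 + 13 = 18.
Canopus + Pollux: cost 10 + 12 = 22 ≤ 22, return 13 + 10 = 23.
Canopus + Mira: cost 10 + 8 = 18 ≤ 22, return 13 + 8 = 21.
Best is Canopus and Pollux with total return 23.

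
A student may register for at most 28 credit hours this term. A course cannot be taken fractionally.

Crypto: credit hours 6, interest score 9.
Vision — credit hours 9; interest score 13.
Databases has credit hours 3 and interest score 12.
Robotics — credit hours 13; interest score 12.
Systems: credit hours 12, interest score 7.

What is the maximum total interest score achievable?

Vision + Databases + Robotics: credit hours 9 + 3 + 13 = 25 ≤ 28, interest score 13 + 12 + 12 = 37.
Crypto + Vision + Robotics: credit hours 6 + 9 + 13 = 28 ≤ 28, interest score 9 + 13 + 12 = 34.
Crypto + Vision + Databases: credit hours 6 + 9 + 3 = 18 ≤ 28, interest score 9 + 13 + 12 = 34.
Best is Vision, Databases, and Robotics with total interest score 37.

37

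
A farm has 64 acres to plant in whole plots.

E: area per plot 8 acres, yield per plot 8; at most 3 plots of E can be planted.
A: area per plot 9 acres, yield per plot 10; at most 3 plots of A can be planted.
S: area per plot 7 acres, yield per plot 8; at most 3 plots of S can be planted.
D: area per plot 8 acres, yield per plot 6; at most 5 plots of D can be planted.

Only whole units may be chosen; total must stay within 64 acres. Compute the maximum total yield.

70

S has the best ratio (8/7); taking only S gives at most 3×8 = 24 (stopped by the supply cap of 3).
Mixing does better — 2×E, 3×A, and 3×S: area 64 ≤ 64, yield 2·8 + 3·10 + 3·8 = 70.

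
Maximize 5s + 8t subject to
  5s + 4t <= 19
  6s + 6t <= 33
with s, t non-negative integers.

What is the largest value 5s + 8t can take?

(s,t)=(0,4): 5·0+4·4=16≤19, 6·0+6·4=24≤33, objective 32.
(s,t)=(1,3): 5·1+4·3=17≤19, 6·1+6·3=24≤33, objective 29.
(s,t)=(0,3): 5·0+4·3=12≤19, 6·0+6·3=18≤33, objective 24.
No feasible integer point exceeds 32.

32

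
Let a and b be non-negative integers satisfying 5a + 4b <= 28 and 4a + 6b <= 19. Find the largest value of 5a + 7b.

22

The continuous relaxation peaks at (4.75, 0) with value 23.75; rounding to a feasible lattice point costs some objective.
(a,b)=(3,1) is feasible, giving 22.
(a,b)=(4,0) is feasible, giving 20.
No feasible integer point exceeds 22.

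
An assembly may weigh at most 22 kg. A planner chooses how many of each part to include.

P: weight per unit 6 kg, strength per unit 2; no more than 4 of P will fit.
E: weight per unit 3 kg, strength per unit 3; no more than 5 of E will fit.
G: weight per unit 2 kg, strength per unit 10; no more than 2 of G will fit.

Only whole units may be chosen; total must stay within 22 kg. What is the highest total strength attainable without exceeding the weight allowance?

35

This is a bounded integer knapsack.
Take 5×E and 2×G: weight 19 ≤ 22, strength 5·3 + 2·10 = 35.
G has the best ratio (10/2) and is taken to its limit of 2; remaining capacity is filled optimally with the others.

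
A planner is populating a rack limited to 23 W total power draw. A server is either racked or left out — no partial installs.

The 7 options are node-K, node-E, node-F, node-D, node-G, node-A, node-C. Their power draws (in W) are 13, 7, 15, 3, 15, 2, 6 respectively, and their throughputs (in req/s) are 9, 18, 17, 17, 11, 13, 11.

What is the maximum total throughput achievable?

59

Allowing fractional choices, the relaxed optimum would be about 64.7, but servers are indivisible.
node-E + node-D + node-A + node-C: power draw 7 + 3 + 2 + 6 = 18 ≤ 23, throughput 18 + 17 + 13 + 11 = 59.
node-F + node-D + node-A: power draw 15 + 3 + 2 = 20 ≤ 23, throughput 17 + 17 + 13 = 47.
node-E + node-D + node-A: power draw 7 + 3 + 2 = 12 ≤ 23, throughput 18 + 17 + 13 = 48.
Best is node-E, node-D, node-A, and node-C with total throughput 59.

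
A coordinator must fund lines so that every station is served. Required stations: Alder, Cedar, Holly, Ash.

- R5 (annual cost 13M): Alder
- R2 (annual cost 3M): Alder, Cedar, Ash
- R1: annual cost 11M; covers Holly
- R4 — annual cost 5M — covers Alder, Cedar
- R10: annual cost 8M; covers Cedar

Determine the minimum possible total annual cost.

This is a weighted set-cover instance.
Choose R2 and R1: together they cover Alder, Cedar, Holly, Ash — every station.
Total annual cost: 3 + 11 = 14.
No cover costs less than 14.

14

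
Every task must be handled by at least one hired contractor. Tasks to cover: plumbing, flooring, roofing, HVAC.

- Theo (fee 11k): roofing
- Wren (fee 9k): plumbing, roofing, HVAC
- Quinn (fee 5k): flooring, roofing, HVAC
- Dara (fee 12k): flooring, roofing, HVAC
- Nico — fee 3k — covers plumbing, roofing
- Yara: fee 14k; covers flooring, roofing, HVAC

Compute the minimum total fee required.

8

Choose Quinn and Nico: together they cover plumbing, flooring, roofing, HVAC — every task.
Total fee: 5 + 3 = 8.
No cover costs less than 8.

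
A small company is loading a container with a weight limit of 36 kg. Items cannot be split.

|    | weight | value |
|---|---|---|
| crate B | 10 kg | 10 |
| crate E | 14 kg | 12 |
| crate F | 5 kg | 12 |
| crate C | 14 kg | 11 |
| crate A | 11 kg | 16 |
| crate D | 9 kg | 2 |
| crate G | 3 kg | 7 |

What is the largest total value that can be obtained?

Allowing fractional choices, the relaxed optimum would be about 51.0, but items are indivisible.
crate B + crate F + crate A + crate G: weight 10 + 5 + 11 + 3 = 29 ≤ 36, value 10 + 12 + 16 + 7 = 45.
crate F + crate C + crate A + crate G: weight 5 + 14 + 11 + 3 = 33 ≤ 36, value 12 + 11 + 16 + 7 = 46.
crate E + crate F + crate A + crate G: weight 14 + 5 + 11 + 3 = 33 ≤ 36, value 12 + 12 + 16 + 7 = 47.
Best is crate E, crate F, crate A, and crate G with total value 47.

47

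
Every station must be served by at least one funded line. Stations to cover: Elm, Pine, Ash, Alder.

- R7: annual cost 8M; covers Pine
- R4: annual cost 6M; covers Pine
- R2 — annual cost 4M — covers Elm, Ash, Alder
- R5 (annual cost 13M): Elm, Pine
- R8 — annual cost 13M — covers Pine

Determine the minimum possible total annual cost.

Choose R4 and R2: together they cover Elm, Pine, Ash, Alder — every station.
Total annual cost: 6 + 4 = 10.
No cover costs less than 10.

10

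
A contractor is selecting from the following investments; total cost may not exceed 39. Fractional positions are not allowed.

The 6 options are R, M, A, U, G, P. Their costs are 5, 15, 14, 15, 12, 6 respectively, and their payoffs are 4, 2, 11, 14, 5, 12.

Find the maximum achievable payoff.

A + U + P: cost 14 + 15 + 6 = 35 ≤ 39, payoff 11 + 14 + 12 = 37.
R + U + G + P: cost 5 + 15 + 12 + 6 = 38 ≤ 39, payoff 4 + 14 + 5 + 12 = 35.
R + A + G + P: cost 5 + 14 + 12 + 6 = 37 ≤ 39, payoff 4 + 11 + 5 + 12 = 32.
Best is A, U, and P with total payoff 37.

37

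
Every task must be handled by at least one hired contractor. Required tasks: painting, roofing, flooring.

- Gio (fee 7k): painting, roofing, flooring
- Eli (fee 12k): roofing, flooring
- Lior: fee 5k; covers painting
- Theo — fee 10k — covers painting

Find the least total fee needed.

7

Gio alone covers painting, roofing, flooring — every task.
Total fee: 7.
No cover costs less than 7.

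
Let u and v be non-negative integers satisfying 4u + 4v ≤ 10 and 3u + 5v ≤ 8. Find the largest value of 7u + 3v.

14

(u,v)=(2,0): 4·2+4·0=8≤10, 3·2+5·0=6≤8, objective 14.
(u,v)=(1,1): 4·1+4·1=8≤10, 3·1+5·1=8≤8, objective 10.
(u,v)=(1,0): 4·1+4·0=4≤10, 3·1+5·0=3≤8, objective 7.
Maximum is 14 at (u,v)=(2,0).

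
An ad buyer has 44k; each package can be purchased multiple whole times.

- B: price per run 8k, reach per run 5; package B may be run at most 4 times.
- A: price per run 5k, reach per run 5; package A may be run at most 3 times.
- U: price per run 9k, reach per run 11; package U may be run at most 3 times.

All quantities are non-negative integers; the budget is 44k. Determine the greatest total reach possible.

48

3×A and 3×U: price 42 ≤ 44, reach 3·5 + 3·11 = 48.
2×A and 3×U: price 37 ≤ 44, reach 2·5 + 3·11 = 43.
Best is 48.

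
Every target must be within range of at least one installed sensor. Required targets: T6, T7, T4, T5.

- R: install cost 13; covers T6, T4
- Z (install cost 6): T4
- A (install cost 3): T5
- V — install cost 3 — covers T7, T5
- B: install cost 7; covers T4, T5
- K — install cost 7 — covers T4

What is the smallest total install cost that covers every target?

16

The greedy cost-per-new-target heuristic would pick V, Z, and R for 22, but a cheaper cover exists.
Choose R and V: together they cover T6, T7, T4, T5 — every target.
Total install cost: 13 + 3 = 16.
No cover costs less than 16.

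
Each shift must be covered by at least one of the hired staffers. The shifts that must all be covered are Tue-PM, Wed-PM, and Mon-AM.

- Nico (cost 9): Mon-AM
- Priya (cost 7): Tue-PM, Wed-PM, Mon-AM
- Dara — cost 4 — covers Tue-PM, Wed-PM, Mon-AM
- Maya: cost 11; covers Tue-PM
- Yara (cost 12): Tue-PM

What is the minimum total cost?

Dara alone covers Tue-PM, Wed-PM, Mon-AM — every shift.
Total cost: 4.
No cover costs less than 4.

4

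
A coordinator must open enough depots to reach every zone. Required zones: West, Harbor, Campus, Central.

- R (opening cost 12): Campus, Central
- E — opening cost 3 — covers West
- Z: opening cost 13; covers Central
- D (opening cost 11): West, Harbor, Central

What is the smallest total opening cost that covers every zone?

This is an integer covering problem.
Choose R and D: together they cover West, Harbor, Campus, Central — every zone.
Total opening cost: 12 + 11 = 23.

23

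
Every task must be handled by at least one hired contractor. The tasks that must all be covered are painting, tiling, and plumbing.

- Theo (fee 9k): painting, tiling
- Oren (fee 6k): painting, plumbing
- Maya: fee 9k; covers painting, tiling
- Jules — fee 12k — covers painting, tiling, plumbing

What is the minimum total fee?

12

The greedy cost-per-new-task heuristic would pick Oren and Theo for 15, but a cheaper cover exists.
Jules alone covers painting, tiling, plumbing — every task.
Total fee: 12.
No cover costs less than 12.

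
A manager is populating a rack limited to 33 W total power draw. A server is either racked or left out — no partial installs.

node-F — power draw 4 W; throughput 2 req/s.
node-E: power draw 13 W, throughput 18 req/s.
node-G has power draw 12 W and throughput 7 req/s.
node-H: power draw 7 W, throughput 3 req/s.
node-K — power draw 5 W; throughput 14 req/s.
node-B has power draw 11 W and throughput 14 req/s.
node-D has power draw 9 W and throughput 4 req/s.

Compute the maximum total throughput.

This is an integer program with binary decision variables.
Take node-F, node-E, node-K, and node-B: power draw 4 + 13 + 5 + 11 = 33 ≤ 33, throughput 2 + 18 + 14 + 14 = 48.
No other feasible combination does better.

48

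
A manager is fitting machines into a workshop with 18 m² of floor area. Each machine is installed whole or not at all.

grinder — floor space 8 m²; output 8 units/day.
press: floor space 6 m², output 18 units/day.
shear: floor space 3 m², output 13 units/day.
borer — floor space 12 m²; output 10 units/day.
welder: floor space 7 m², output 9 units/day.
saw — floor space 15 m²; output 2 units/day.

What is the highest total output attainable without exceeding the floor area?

40

grinder + press + shear: floor space 8 + 6 + 3 = 17 ≤ 18, output 8 + 18 + 13 = 39.
press + shear + welder: floor space 6 + 3 + 7 = 16 ≤ 18, output 18 + 13 + 9 = 40.
Best is press, shear, and welder with total output 40.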